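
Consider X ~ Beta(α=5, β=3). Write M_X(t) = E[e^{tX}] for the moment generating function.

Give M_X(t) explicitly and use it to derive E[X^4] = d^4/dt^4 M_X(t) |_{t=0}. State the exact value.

M_X(t) = ₁F₁(5; 8; t)
D^4[M](t) = 7*₁F₁(9; 12; t)/33

E[X^4] = D^4[M](0) = 7/33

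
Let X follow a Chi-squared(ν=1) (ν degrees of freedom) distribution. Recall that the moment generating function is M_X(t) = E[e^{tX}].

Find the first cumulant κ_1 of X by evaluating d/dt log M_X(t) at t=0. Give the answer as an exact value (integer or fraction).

M_X(t) = 1/√(1 - 2*t)
K_X(t) = log M_X(t) = -log(1 - 2*t)/2
D[K](t) = -1/(2*t - 1)

κ_1 = D[K](0) = 1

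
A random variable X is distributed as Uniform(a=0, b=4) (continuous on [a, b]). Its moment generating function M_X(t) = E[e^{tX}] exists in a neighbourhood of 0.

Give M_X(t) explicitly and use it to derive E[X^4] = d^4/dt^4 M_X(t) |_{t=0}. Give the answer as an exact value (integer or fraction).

M_X(t) = (e^(4*t) - 1)/(4*t)
M′(t) = (4*t*e^(4*t) - e^(4*t) + 1)/(4*t^2)
M′′(t) = (8*t^2*e^(4*t) - 4*t*e^(4*t) + e^(4*t) - 1)/(2*t^3)
M′′′(t) = (32*t^3*e^(4*t) - 24*t^2*e^(4*t) + 12*t*e^(4*t) - 3*e^(4*t) + 3)/(2*t^4)
M′′′′(t) = (64*t^4*e^(4*t) - 64*t^3*e^(4*t) + 48*t^2*e^(4*t) - 24*t*e^(4*t) + 6*e^(4*t) - 6)/t^5

E[X^4] = M′′′′(0) = 256/5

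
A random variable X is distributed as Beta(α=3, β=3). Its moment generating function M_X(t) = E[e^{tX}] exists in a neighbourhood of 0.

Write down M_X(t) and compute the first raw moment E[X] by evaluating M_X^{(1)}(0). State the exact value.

E[X] = M^(1)(0) = 1/2

M_X(t) = ₁F₁(3; 6; t)
M^(1)(t) = ₁F₁(4; 7; t)/2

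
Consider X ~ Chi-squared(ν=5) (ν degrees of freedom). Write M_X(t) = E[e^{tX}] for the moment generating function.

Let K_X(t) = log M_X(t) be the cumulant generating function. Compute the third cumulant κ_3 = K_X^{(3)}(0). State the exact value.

M_X(t) = (1 - 2*t)^(-5/2)
K_X(t) = log M_X(t) = -5*log(1 - 2*t)/2
K^(3)(t) = -40/(8*t^3 - 12*t^2 + 6*t - 1)

κ_3 = K^(3)(0) = 40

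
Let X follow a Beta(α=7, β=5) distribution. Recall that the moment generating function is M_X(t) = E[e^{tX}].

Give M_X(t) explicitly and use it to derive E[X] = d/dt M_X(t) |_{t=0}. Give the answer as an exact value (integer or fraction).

M_X(t) = ₁F₁(7; 12; t)
M^(1)(t) = 7*₁F₁(8; 13; t)/12

E[X] = M^(1)(0) = 7/12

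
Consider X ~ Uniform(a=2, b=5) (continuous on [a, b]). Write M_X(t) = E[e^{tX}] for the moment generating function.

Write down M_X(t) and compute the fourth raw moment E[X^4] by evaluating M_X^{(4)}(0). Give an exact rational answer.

M_X(t) = (e^(5*t) - e^(2*t))/(3*t)
dM/dt = (5*t*e^(5*t) - 2*t*e^(2*t) - e^(5*t) + e^(2*t))/(3*t^2)
d^2M/dt^2 = (25*t^2*e^(5*t) - 4*t^2*e^(2*t) - 10*t*e^(5*t) + 4*t*e^(2*t) + 2*e^(5*t) - 2*e^(2*t))/(3*t^3)
d^3M/dt^3 = (125*t^3*e^(5*t) - 8*t^3*e^(2*t) - 75*t^2*e^(5*t) + 12*t^2*e^(2*t) + 30*t*e^(5*t) - 12*t*e^(2*t) - 6*e^(5*t) + 6*e^(2*t))/(3*t^4)

E[X^4] = d^4M/dt^4 |_{t=0} = 1031/5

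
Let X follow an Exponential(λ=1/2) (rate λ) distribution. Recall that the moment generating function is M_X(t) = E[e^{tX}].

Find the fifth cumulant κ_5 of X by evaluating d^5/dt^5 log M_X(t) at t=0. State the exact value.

M_X(t) = 1/(2*(1/2 - t))
K_X(t) = log M_X(t) = -log(1/2 - t) - log(2)
K′(t) = -2/(2*t - 1)
K′′(t) = 4/(4*t^2 - 4*t + 1)
K′′′(t) = -16/(8*t^3 - 12*t^2 + 6*t - 1)
K′′′′(t) = 96/(16*t^4 - 32*t^3 + 24*t^2 - 8*t + 1)
K′′′′′(t) = -768/(32*t^5 - 80*t^4 + 80*t^3 - 40*t^2 + 10*t - 1)

κ_5 = K′′′′′(0) = 768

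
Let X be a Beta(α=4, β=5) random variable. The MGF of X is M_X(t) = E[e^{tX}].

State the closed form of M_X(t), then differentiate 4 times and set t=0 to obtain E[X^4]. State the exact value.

M_X(t) = ₁F₁(4; 9; t)
D^4[M](t) = 7*₁F₁(8; 13; t)/99

E[X^4] = D^4[M](0) = 7/99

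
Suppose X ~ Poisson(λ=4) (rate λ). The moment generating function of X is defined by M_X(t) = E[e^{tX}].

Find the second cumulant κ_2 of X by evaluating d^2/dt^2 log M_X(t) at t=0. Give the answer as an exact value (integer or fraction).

κ_2 = K^(2)(0) = 4

M_X(t) = e^(4*e^(t) - 4)
K_X(t) = log M_X(t) = 4*e^(t) - 4
K^(2)(t) = 4*e^(t)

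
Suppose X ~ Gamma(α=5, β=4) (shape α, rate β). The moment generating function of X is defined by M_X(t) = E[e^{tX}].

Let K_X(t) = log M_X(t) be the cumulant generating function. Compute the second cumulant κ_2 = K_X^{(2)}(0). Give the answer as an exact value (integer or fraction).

M_X(t) = 1024/(4 - t)^5
K_X(t) = log M_X(t) = -5*log(4 - t) + 10*log(2)
K^(2)(t) = 5/(t^2 - 8*t + 16)

κ_2 = K^(2)(0) = 5/16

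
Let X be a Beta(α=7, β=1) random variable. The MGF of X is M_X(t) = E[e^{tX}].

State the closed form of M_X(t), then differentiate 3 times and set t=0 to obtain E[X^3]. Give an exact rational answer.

E[X^3] = M^(3)(0) = 7/10

M_X(t) = ₁F₁(7; 8; t)
M^(3)(t) = 7*₁F₁(10; 11; t)/10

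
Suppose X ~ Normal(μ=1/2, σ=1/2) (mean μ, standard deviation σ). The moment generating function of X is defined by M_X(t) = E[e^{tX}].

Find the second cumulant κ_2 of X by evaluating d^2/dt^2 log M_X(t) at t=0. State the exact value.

κ_2 = d^2K/dt^2 |_{t=0} = 1/4

M_X(t) = e^(t^2/8 + t/2)
K_X(t) = log M_X(t) = t^2/8 + t/2
dK/dt = t/4 + 1/2
d^2K/dt^2 = 1/4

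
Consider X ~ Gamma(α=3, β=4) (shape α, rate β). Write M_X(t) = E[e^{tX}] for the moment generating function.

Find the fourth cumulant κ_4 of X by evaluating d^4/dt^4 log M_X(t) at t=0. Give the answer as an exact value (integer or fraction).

M_X(t) = 64/(4 - t)^3
K_X(t) = log M_X(t) = -3*log(4 - t) + 6*log(2)
K′(t) = -3/(t - 4)
K′′(t) = 3/(t^2 - 8*t + 16)
K′′′(t) = -6/(t^3 - 12*t^2 + 48*t - 64)
K′′′′(t) = 18/(t^4 - 16*t^3 + 96*t^2 - 256*t + 256)

κ_4 = K′′′′(0) = 9/128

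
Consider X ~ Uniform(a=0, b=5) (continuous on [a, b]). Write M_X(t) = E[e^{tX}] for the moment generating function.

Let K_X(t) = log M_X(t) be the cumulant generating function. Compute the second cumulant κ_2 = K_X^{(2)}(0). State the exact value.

M_X(t) = (e^(5*t) - 1)/(5*t)
K_X(t) = log M_X(t) = -log(t) + log(e^(5*t) - 1) - log(5)
K^(2)(t) = (-25*t^2*e^(5*t) + e^(10*t) - 2*e^(5*t) + 1)/(t^2*e^(10*t) - 2*t^2*e^(5*t) + t^2)

κ_2 = K^(2)(0) = 25/12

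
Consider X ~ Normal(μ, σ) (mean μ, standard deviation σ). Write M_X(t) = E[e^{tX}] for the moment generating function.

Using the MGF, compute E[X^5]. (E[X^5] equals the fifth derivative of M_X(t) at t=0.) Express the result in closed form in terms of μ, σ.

M_X(t) = e^(μ*t + σ^2*t^2/2)
dM/dt = μ*e^(μ*t)*e^(σ^2*t^2/2) + σ^2*t*e^(μ*t)*e^(σ^2*t^2/2)
d^2M/dt^2 = μ^2*e^(μ*t)*e^(σ^2*t^2/2) + 2*μ*σ^2*t*e^(μ*t)*e^(σ^2*t^2/2) + σ^4*t^2*e^(μ*t)*e^(σ^2*t^2/2) + σ^2*e^(μ*t)*e^(σ^2*t^2/2)

E[X^5] = d^5M/dt^5 |_{t=0} = μ*(μ^4 + 10*μ^2*σ^2 + 15*σ^4)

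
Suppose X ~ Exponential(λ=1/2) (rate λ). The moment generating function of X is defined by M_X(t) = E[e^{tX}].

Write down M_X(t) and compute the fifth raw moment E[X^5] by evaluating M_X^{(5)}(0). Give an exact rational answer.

E[X^5] = M′′′′′(0) = 3840

M_X(t) = 1/(2*(1/2 - t))
M′(t) = 2/(4*t^2 - 4*t + 1)
M′′(t) = -8/(8*t^3 - 12*t^2 + 6*t - 1)
M′′′(t) = 48/(16*t^4 - 32*t^3 + 24*t^2 - 8*t + 1)
M′′′′(t) = -384/(32*t^5 - 80*t^4 + 80*t^3 - 40*t^2 + 10*t - 1)
M′′′′′(t) = 3840/(64*t^6 - 192*t^5 + 240*t^4 - 160*t^3 + 60*t^2 - 12*t + 1)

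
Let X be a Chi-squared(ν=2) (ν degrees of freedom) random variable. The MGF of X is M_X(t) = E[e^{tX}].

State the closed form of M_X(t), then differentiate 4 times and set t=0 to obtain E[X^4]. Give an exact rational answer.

M_X(t) = 1/(1 - 2*t)
D^4[M](t) = -384/(32*t^5 - 80*t^4 + 80*t^3 - 40*t^2 + 10*t - 1)

E[X^4] = D^4[M](0) = 384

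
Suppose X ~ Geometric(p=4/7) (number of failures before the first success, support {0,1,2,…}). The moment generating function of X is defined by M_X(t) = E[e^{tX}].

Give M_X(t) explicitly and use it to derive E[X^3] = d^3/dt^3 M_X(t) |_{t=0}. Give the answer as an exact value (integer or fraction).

M_X(t) = 4/(7*(1 - 3*e^(t)/7))
M^(3)(t) = (108*e^(3*t) + 1008*e^(2*t) + 588*e^(t))/(81*e^(4*t) - 756*e^(3*t) + 2646*e^(2*t) - 4116*e^(t) + 2401)

E[X^3] = M^(3)(0) = 213/32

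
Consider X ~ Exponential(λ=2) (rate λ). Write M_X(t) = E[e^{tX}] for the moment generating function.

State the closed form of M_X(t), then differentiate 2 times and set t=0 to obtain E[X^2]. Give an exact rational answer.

E[X^2] = M^(2)(0) = 1/2

M_X(t) = 2/(2 - t)
M^(2)(t) = -4/(t^3 - 6*t^2 + 12*t - 8)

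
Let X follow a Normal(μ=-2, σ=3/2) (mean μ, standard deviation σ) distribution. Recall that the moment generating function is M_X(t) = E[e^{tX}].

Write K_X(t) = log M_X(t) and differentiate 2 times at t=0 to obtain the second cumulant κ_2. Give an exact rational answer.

M_X(t) = e^(9*t^2/8 - 2*t)
K_X(t) = log M_X(t) = 9*t^2/8 - 2*t
dK/dt = 9*t/4 - 2
d^2K/dt^2 = 9/4

κ_2 = d^2K/dt^2 |_{t=0} = 9/4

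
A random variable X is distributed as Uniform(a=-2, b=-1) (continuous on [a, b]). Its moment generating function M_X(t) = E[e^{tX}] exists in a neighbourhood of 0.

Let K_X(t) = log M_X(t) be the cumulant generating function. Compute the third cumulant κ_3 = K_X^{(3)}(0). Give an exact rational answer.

κ_3 = D^3[K](0) = 0

M_X(t) = (e^(-t) - e^(-2*t))/t
K_X(t) = log M_X(t) = -log(t) + log(e^(-t) - e^(-2*t))
D^3[K](t) = (t^3*e^(2*t) + t^3*e^(t) - 2*e^(3*t) + 6*e^(2*t) - 6*e^(t) + 2)/(t^3*e^(3*t) - 3*t^3*e^(2*t) + 3*t^3*e^(t) - t^3)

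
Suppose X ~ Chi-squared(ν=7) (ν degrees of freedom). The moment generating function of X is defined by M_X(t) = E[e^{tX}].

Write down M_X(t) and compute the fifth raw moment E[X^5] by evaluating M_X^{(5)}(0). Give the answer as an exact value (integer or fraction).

E[X^5] = M^(5)(0) = 135135

M_X(t) = (1 - 2*t)^(-7/2)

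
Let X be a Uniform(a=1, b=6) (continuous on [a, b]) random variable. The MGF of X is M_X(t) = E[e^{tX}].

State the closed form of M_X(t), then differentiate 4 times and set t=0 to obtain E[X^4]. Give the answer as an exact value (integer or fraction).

M_X(t) = (e^(6*t) - e^(t))/(5*t)
dM/dt = (6*t*e^(6*t) - t*e^(t) - e^(6*t) + e^(t))/(5*t^2)
d^2M/dt^2 = (36*t^2*e^(6*t) - t^2*e^(t) - 12*t*e^(6*t) + 2*t*e^(t) + 2*e^(6*t) - 2*e^(t))/(5*t^3)
d^3M/dt^3 = (216*t^3*e^(6*t) - t^3*e^(t) - 108*t^2*e^(6*t) + 3*t^2*e^(t) + 36*t*e^(6*t) - 6*t*e^(t) - 6*e^(6*t) + 6*e^(t))/(5*t^4)
d^4M/dt^4 = (1296*t^4*e^(6*t) - t^4*e^(t) - 864*t^3*e^(6*t) + 4*t^3*e^(t) + 432*t^2*e^(6*t) - 12*t^2*e^(t) - 144*t*e^(6*t) + 24*t*e^(t) + 24*e^(6*t) - 24*e^(t))/(5*t^5)

E[X^4] = d^4M/dt^4 |_{t=0} = 311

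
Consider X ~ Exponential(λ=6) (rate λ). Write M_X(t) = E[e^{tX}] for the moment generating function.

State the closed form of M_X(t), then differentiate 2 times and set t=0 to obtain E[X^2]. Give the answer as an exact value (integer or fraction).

M_X(t) = 6/(6 - t)
D^2[M](t) = -12/(t^3 - 18*t^2 + 108*t - 216)

E[X^2] = D^2[M](0) = 1/18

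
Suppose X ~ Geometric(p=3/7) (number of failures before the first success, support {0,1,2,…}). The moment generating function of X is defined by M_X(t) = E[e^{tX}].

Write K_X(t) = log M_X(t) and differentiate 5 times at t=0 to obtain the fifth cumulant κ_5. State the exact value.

κ_5 = D^5[K](0) = 35420/81

M_X(t) = 3/(7*(1 - 4*e^(t)/7))
K_X(t) = log M_X(t) = -log(1 - 4*e^(t)/7) - log(7) + log(3)
D^5[K](t) = (-1792*e^(4*t) - 34496*e^(3*t) - 60368*e^(2*t) - 9604*e^(t))/(1024*e^(5*t) - 8960*e^(4*t) + 31360*e^(3*t) - 54880*e^(2*t) + 48020*e^(t) - 16807)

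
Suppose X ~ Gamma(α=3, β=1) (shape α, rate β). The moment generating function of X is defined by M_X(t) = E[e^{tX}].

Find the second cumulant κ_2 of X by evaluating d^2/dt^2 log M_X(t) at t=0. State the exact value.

κ_2 = d^2K/dt^2 |_{t=0} = 3

M_X(t) = (1 - t)^(-3)
K_X(t) = log M_X(t) = -3*log(1 - t)
dK/dt = -3/(t - 1)
d^2K/dt^2 = 3/(t^2 - 2*t + 1)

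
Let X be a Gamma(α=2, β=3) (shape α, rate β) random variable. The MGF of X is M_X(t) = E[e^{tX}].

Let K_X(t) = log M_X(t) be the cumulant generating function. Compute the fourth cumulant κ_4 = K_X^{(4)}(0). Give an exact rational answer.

κ_4 = D^4[K](0) = 4/27

M_X(t) = 9/(3 - t)^2
K_X(t) = log M_X(t) = -2*log(3 - t) + 2*log(3)
D^4[K](t) = 12/(t^4 - 12*t^3 + 54*t^2 - 108*t + 81)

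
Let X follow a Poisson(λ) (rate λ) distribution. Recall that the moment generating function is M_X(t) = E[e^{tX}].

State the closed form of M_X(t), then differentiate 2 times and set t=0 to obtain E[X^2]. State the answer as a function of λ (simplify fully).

M_X(t) = e^(λ*(e^(t) - 1))
dM/dt = λ*e^(-λ)*e^(t)*e^(λ*e^(t))
d^2M/dt^2 = (λ^2*e^(2*t)*e^(λ*e^(t)) + λ*e^(t)*e^(λ*e^(t)))*e^(-λ)

E[X^2] = d^2M/dt^2 |_{t=0} = λ*(λ + 1)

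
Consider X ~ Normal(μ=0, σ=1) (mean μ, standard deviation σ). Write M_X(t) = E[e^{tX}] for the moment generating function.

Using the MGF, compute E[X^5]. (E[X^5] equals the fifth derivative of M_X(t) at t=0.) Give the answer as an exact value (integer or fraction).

M_X(t) = e^(t^2/2)
dM/dt = t*e^(t^2/2)
d^2M/dt^2 = t^2*e^(t^2/2) + e^(t^2/2)
d^3M/dt^3 = t^3*e^(t^2/2) + 3*t*e^(t^2/2)
d^4M/dt^4 = t^4*e^(t^2/2) + 6*t^2*e^(t^2/2) + 3*e^(t^2/2)
d^5M/dt^5 = t^5*e^(t^2/2) + 10*t^3*e^(t^2/2) + 15*t*e^(t^2/2)

E[X^5] = d^5M/dt^5 |_{t=0} = 0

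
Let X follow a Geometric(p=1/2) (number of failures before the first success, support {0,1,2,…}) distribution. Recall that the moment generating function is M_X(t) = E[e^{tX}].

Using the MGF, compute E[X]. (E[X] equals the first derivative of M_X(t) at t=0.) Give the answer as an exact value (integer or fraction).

E[X] = M′(0) = 1

M_X(t) = 1/(2*(1 - e^(t)/2))
M′(t) = e^(t)/(e^(2*t) - 4*e^(t) + 4)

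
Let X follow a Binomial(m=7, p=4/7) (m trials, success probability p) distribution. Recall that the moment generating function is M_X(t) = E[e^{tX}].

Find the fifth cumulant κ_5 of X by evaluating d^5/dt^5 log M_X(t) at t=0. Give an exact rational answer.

κ_5 = K^(5)(0) = 1140/2401

M_X(t) = (4*e^(t)/7 + 3/7)^7
K_X(t) = log M_X(t) = 7*log(4*e^(t)/7 + 3/7)
K^(5)(t) = (-5376*e^(4*t) + 44352*e^(3*t) - 33264*e^(2*t) + 2268*e^(t))/(1024*e^(5*t) + 3840*e^(4*t) + 5760*e^(3*t) + 4320*e^(2*t) + 1620*e^(t) + 243)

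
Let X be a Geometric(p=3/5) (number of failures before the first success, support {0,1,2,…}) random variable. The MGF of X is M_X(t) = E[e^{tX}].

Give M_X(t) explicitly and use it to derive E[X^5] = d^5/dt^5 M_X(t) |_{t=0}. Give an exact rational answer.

E[X^5] = M^(5)(0) = 9854/81

M_X(t) = 3/(5*(1 - 2*e^(t)/5))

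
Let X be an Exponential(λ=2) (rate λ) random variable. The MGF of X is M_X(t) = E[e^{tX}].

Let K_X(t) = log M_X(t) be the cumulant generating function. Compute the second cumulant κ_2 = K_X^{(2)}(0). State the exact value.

κ_2 = D^2[K](0) = 1/4

M_X(t) = 2/(2 - t)
K_X(t) = log M_X(t) = -log(2 - t) + log(2)
D^2[K](t) = 1/(t^2 - 4*t + 4)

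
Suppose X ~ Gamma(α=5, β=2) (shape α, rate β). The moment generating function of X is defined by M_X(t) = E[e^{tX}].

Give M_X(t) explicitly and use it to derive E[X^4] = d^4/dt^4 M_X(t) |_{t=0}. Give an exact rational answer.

M_X(t) = 32/(2 - t)^5
M^(4)(t) = -53760/(t^9 - 18*t^8 + 144*t^7 - 672*t^6 + 2016*t^5 - 4032*t^4 + 5376*t^3 - 4608*t^2 + 2304*t - 512)

E[X^4] = M^(4)(0) = 105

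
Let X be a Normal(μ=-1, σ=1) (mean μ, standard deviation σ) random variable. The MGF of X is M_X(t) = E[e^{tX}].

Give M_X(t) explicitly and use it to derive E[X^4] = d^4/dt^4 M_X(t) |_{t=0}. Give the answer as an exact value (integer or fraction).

E[X^4] = D^4[M](0) = 10

M_X(t) = e^(t^2/2 - t)
D^4[M](t) = (t^4*e^(t^2/2) - 4*t^3*e^(t^2/2) + 12*t^2*e^(t^2/2) - 16*t*e^(t^2/2) + 10*e^(t^2/2))*e^(-t)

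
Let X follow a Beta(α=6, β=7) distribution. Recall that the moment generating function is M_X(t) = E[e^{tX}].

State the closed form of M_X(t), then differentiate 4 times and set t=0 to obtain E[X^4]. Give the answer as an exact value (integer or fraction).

E[X^4] = d^4M/dt^4 |_{t=0} = 9/130

M_X(t) = ₁F₁(6; 13; t)
dM/dt = 6*₁F₁(7; 14; t)/13
d^2M/dt^2 = 3*₁F₁(8; 15; t)/13
d^3M/dt^3 = 8*₁F₁(9; 16; t)/65
d^4M/dt^4 = 9*₁F₁(10; 17; t)/130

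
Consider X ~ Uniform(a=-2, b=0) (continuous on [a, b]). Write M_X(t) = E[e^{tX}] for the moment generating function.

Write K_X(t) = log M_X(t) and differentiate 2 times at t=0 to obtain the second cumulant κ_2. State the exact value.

κ_2 = d^2K/dt^2 |_{t=0} = 1/3

M_X(t) = (1 - e^(-2*t))/(2*t)
K_X(t) = log M_X(t) = -log(t) + log(1 - e^(-2*t)) - log(2)
dK/dt = (2*t - e^(2*t) + 1)/(t*e^(2*t) - t)
d^2K/dt^2 = (-4*t^2*e^(2*t) + e^(4*t) - 2*e^(2*t) + 1)/(t^2*e^(4*t) - 2*t^2*e^(2*t) + t^2)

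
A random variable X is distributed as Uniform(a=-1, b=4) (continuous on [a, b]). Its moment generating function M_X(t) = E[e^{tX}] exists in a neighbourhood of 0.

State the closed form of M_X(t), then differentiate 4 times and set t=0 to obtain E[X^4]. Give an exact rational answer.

M_X(t) = (e^(4*t) - e^(-t))/(5*t)
M^(4)(t) = (256*t^4*e^(5*t) - t^4 - 256*t^3*e^(5*t) - 4*t^3 + 192*t^2*e^(5*t) - 12*t^2 - 96*t*e^(5*t) - 24*t + 24*e^(5*t) - 24)*e^(-t)/(5*t^5)

E[X^4] = M^(4)(0) = 41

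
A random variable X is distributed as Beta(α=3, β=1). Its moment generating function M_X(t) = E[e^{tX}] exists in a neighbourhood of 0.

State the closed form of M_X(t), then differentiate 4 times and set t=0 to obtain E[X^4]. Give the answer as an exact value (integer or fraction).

E[X^4] = M′′′′(0) = 3/7

M_X(t) = ₁F₁(3; 4; t)
M′(t) = 3*₁F₁(4; 5; t)/4
M′′(t) = 3*₁F₁(5; 6; t)/5
M′′′(t) = ₁F₁(6; 7; t)/2
M′′′′(t) = 3*₁F₁(7; 8; t)/7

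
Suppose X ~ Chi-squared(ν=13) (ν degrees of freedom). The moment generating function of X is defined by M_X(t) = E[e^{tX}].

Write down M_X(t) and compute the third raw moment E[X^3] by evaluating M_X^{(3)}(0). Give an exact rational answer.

M_X(t) = (1 - 2*t)^(-13/2)

E[X^3] = D^3[M](0) = 3315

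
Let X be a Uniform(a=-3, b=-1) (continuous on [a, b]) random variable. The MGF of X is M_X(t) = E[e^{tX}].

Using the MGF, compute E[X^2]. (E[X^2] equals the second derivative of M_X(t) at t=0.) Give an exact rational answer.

E[X^2] = D^2[M](0) = 13/3

M_X(t) = (e^(-t) - e^(-3*t))/(2*t)
D^2[M](t) = (t^2*e^(2*t) - 9*t^2 + 2*t*e^(2*t) - 6*t + 2*e^(2*t) - 2)*e^(-3*t)/(2*t^3)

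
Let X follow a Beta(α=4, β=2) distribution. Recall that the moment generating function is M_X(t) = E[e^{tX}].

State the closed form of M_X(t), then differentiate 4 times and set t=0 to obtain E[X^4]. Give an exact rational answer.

E[X^4] = M′′′′(0) = 5/18

M_X(t) = ₁F₁(4; 6; t)
M′(t) = 2*₁F₁(5; 7; t)/3
M′′(t) = 10*₁F₁(6; 8; t)/21
M′′′(t) = 5*₁F₁(7; 9; t)/14
M′′′′(t) = 5*₁F₁(8; 10; t)/18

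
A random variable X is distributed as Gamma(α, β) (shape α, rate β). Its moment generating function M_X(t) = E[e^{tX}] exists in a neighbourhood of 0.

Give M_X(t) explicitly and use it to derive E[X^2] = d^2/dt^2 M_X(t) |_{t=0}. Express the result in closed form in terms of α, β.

E[X^2] = M^(2)(0) = α*(α + 1)/β^2

M_X(t) = (β/(β - t))^α
M^(2)(t) = (α^2*β^α*(1/(β - t))^α + α*β^α*(1/(β - t))^α)/(β^2 - 2*β*t + t^2)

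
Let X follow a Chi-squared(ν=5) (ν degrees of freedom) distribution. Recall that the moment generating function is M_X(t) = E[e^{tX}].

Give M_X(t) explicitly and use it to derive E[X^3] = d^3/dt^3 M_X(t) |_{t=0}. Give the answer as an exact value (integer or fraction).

E[X^3] = M^(3)(0) = 315

M_X(t) = (1 - 2*t)^(-5/2)
M^(3)(t) = -315/(32*t^5*√(1 - 2*t) - 80*t^4*√(1 - 2*t) + 80*t^3*√(1 - 2*t) - 40*t^2*√(1 - 2*t) + 10*t*√(1 - 2*t) - √(1 - 2*t))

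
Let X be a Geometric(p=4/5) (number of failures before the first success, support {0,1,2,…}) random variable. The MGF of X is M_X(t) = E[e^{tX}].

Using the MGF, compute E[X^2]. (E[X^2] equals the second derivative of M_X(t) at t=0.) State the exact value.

M_X(t) = 4/(5*(1 - e^(t)/5))
dM/dt = 4*e^(t)/(e^(2*t) - 10*e^(t) + 25)
d^2M/dt^2 = (-4*e^(2*t) - 20*e^(t))/(e^(3*t) - 15*e^(2*t) + 75*e^(t) - 125)

E[X^2] = d^2M/dt^2 |_{t=0} = 3/8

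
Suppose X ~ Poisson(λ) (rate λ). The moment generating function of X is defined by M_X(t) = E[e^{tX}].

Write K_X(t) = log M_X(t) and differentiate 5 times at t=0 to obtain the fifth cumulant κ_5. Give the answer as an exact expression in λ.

M_X(t) = e^(λ*(e^(t) - 1))
K_X(t) = log M_X(t) = λ*(e^(t) - 1)
dK/dt = λ*e^(t)
d^2K/dt^2 = λ*e^(t)
d^3K/dt^3 = λ*e^(t)
d^4K/dt^4 = λ*e^(t)
d^5K/dt^5 = λ*e^(t)

κ_5 = d^5K/dt^5 |_{t=0} = λ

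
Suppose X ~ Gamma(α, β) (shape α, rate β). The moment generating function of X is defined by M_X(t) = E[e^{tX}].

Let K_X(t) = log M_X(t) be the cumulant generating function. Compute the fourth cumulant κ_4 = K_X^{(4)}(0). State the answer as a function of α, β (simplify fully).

κ_4 = K^(4)(0) = 6*α/β^4

M_X(t) = (β/(β - t))^α
K_X(t) = log M_X(t) = α*(log(β) - log(β - t))
K^(4)(t) = 6*α/(β^4 - 4*β^3*t + 6*β^2*t^2 - 4*β*t^3 + t^4)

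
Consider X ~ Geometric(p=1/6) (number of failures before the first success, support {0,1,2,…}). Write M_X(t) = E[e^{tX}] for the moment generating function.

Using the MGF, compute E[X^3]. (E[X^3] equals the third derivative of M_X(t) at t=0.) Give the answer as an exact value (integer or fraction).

E[X^3] = D^3[M](0) = 905

M_X(t) = 1/(6*(1 - 5*e^(t)/6))
D^3[M](t) = (125*e^(3*t) + 600*e^(2*t) + 180*e^(t))/(625*e^(4*t) - 3000*e^(3*t) + 5400*e^(2*t) - 4320*e^(t) + 1296)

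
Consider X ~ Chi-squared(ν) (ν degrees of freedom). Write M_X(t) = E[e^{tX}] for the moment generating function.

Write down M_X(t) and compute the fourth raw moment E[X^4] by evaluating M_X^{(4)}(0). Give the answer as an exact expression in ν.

M_X(t) = (1 - 2*t)^(-ν/2)
M^(4)(t) = (ν^4 + 12*ν^3 + 44*ν^2 + 48*ν)/(16*t^4*(1 - 2*t)^(ν/2) - 32*t^3*(1 - 2*t)^(ν/2) + 24*t^2*(1 - 2*t)^(ν/2) - 8*t*(1 - 2*t)^(ν/2) + (1 - 2*t)^(ν/2))

E[X^4] = M^(4)(0) = ν*(ν^3 + 12*ν^2 + 44*ν + 48)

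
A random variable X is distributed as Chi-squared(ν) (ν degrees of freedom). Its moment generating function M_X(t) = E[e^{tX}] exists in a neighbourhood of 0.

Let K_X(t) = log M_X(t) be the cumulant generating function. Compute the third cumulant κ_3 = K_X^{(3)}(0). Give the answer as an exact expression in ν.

κ_3 = K′′′(0) = 8*ν

M_X(t) = (1 - 2*t)^(-ν/2)
K_X(t) = log M_X(t) = -ν*log(1 - 2*t)/2
K′(t) = -ν/(2*t - 1)
K′′(t) = 2*ν/(4*t^2 - 4*t + 1)
K′′′(t) = -8*ν/(8*t^3 - 12*t^2 + 6*t - 1)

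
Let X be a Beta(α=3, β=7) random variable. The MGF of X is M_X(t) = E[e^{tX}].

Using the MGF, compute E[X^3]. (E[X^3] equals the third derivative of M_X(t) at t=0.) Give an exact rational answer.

E[X^3] = M′′′(0) = 1/22

M_X(t) = ₁F₁(3; 10; t)
M′(t) = 3*₁F₁(4; 11; t)/10
M′′(t) = 6*₁F₁(5; 12; t)/55
M′′′(t) = ₁F₁(6; 13; t)/22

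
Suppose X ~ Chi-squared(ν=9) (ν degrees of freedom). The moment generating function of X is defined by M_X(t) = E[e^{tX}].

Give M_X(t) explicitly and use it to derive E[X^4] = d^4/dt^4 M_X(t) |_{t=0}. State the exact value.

M_X(t) = (1 - 2*t)^(-9/2)

E[X^4] = M^(4)(0) = 19305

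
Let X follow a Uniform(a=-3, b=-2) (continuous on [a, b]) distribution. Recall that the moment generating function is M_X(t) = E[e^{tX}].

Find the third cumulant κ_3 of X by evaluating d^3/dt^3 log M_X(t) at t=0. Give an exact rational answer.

M_X(t) = (e^(-2*t) - e^(-3*t))/t
K_X(t) = log M_X(t) = -log(t) + log(e^(-2*t) - e^(-3*t))
D^3[K](t) = (t^3*e^(2*t) + t^3*e^(t) - 2*e^(3*t) + 6*e^(2*t) - 6*e^(t) + 2)/(t^3*e^(3*t) - 3*t^3*e^(2*t) + 3*t^3*e^(t) - t^3)

κ_3 = D^3[K](0) = 0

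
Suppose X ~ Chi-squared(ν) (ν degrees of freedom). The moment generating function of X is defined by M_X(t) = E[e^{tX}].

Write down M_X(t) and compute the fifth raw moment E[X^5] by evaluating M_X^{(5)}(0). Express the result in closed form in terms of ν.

M_X(t) = (1 - 2*t)^(-ν/2)
dM/dt = -ν/(2*t*(1 - 2*t)^(ν/2) - (1 - 2*t)^(ν/2))
d^2M/dt^2 = (ν^2 + 2*ν)/(4*t^2*(1 - 2*t)^(ν/2) - 4*t*(1 - 2*t)^(ν/2) + (1 - 2*t)^(ν/2))
d^3M/dt^3 = (-ν^3 - 6*ν^2 - 8*ν)/(8*t^3*(1 - 2*t)^(ν/2) - 12*t^2*(1 - 2*t)^(ν/2) + 6*t*(1 - 2*t)^(ν/2) - (1 - 2*t)^(ν/2))
d^4M/dt^4 = (ν^4 + 12*ν^3 + 44*ν^2 + 48*ν)/(16*t^4*(1 - 2*t)^(ν/2) - 32*t^3*(1 - 2*t)^(ν/2) + 24*t^2*(1 - 2*t)^(ν/2) - 8*t*(1 - 2*t)^(ν/2) + (1 - 2*t)^(ν/2))

E[X^5] = d^5M/dt^5 |_{t=0} = ν*(ν^4 + 20*ν^3 + 140*ν^2 + 400*ν + 384)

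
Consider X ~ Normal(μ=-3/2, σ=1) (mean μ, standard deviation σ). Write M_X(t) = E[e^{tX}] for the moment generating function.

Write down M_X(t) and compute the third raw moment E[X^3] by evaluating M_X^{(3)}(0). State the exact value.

E[X^3] = d^3M/dt^3 |_{t=0} = -63/8

M_X(t) = e^(t^2/2 - 3*t/2)
dM/dt = t*e^(-3*t/2)*e^(t^2/2) - 3*e^(-3*t/2)*e^(t^2/2)/2
d^2M/dt^2 = (4*t^2*e^(t^2/2) - 12*t*e^(t^2/2) + 13*e^(t^2/2))*e^(-3*t/2)/4
d^3M/dt^3 = (8*t^3*e^(t^2/2) - 36*t^2*e^(t^2/2) + 78*t*e^(t^2/2) - 63*e^(t^2/2))*e^(-3*t/2)/8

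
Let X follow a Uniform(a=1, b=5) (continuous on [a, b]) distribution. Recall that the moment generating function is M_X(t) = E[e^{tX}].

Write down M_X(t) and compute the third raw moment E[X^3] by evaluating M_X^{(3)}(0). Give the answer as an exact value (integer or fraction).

E[X^3] = M′′′(0) = 39

M_X(t) = (e^(5*t) - e^(t))/(4*t)
M′(t) = (5*t*e^(5*t) - t*e^(t) - e^(5*t) + e^(t))/(4*t^2)
M′′(t) = (25*t^2*e^(5*t) - t^2*e^(t) - 10*t*e^(5*t) + 2*t*e^(t) + 2*e^(5*t) - 2*e^(t))/(4*t^3)
M′′′(t) = (125*t^3*e^(5*t) - t^3*e^(t) - 75*t^2*e^(5*t) + 3*t^2*e^(t) + 30*t*e^(5*t) - 6*t*e^(t) - 6*e^(5*t) + 6*e^(t))/(4*t^4)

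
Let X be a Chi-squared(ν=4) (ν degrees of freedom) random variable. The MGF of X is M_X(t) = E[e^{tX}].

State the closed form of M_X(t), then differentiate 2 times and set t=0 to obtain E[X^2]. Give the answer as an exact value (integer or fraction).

M_X(t) = (1 - 2*t)^(-2)
dM/dt = -4/(8*t^3 - 12*t^2 + 6*t - 1)
d^2M/dt^2 = 24/(16*t^4 - 32*t^3 + 24*t^2 - 8*t + 1)

E[X^2] = d^2M/dt^2 |_{t=0} = 24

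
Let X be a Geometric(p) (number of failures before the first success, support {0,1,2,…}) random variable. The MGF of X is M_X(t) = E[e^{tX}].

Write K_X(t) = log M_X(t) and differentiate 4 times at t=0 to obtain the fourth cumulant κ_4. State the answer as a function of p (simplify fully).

M_X(t) = p/(-(1 - p)*e^(t) + 1)
K_X(t) = log M_X(t) = log(p) - log(-(1 - p)*e^(t) + 1)

κ_4 = K^(4)(0) = (-p^3 + 7*p^2 - 12*p + 6)/p^4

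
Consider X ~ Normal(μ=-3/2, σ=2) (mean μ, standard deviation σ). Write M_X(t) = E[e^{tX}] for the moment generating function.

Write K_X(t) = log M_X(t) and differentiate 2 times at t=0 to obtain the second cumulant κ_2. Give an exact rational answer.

M_X(t) = e^(2*t^2 - 3*t/2)
K_X(t) = log M_X(t) = 2*t^2 - 3*t/2
K^(2)(t) = 4

κ_2 = K^(2)(0) = 4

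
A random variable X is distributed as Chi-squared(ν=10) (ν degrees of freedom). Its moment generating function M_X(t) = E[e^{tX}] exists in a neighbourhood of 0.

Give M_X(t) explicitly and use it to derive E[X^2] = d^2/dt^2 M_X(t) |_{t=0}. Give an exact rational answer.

E[X^2] = D^2[M](0) = 120

M_X(t) = (1 - 2*t)^(-5)
D^2[M](t) = -120/(128*t^7 - 448*t^6 + 672*t^5 - 560*t^4 + 280*t^3 - 84*t^2 + 14*t - 1)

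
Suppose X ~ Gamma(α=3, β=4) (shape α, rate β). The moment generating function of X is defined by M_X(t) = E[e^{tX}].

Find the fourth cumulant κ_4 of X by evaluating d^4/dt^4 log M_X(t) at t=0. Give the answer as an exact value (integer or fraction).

M_X(t) = 64/(4 - t)^3
K_X(t) = log M_X(t) = -3*log(4 - t) + 6*log(2)
dK/dt = -3/(t - 4)
d^2K/dt^2 = 3/(t^2 - 8*t + 16)
d^3K/dt^3 = -6/(t^3 - 12*t^2 + 48*t - 64)
d^4K/dt^4 = 18/(t^4 - 16*t^3 + 96*t^2 - 256*t + 256)

κ_4 = d^4K/dt^4 |_{t=0} = 9/128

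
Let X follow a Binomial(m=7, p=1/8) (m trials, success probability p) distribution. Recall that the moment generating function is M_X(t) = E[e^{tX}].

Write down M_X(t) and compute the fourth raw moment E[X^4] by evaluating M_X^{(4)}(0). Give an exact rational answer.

M_X(t) = (e^(t)/8 + 7/8)^7

E[X^4] = M^(4)(0) = 4165/512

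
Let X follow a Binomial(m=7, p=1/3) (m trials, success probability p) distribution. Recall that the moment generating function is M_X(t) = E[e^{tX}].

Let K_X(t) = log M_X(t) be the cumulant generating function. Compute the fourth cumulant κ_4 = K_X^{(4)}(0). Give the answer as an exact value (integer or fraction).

M_X(t) = (e^(t)/3 + 2/3)^7
K_X(t) = log M_X(t) = 7*log(e^(t)/3 + 2/3)
D^4[K](t) = (14*e^(3*t) - 112*e^(2*t) + 56*e^(t))/(e^(4*t) + 8*e^(3*t) + 24*e^(2*t) + 32*e^(t) + 16)

κ_4 = D^4[K](0) = -14/27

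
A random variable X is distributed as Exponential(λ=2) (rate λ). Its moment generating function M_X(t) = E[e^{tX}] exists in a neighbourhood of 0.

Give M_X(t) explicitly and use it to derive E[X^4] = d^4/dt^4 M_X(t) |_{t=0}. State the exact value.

E[X^4] = M^(4)(0) = 3/2

M_X(t) = 2/(2 - t)
M^(4)(t) = -48/(t^5 - 10*t^4 + 40*t^3 - 80*t^2 + 80*t - 32)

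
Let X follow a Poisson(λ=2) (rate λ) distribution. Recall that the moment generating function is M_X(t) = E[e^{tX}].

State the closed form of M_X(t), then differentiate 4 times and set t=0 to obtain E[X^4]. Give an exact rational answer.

M_X(t) = e^(2*e^(t) - 2)
D^4[M](t) = (16*e^(4*t)*e^(2*e^(t)) + 48*e^(3*t)*e^(2*e^(t)) + 28*e^(2*t)*e^(2*e^(t)) + 2*e^(t)*e^(2*e^(t)))*e^(-2)

E[X^4] = D^4[M](0) = 94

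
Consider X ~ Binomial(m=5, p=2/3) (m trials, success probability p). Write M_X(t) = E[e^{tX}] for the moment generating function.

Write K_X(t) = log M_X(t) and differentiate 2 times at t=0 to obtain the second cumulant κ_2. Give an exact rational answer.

M_X(t) = (2*e^(t)/3 + 1/3)^5
K_X(t) = log M_X(t) = 5*log(2*e^(t)/3 + 1/3)
dK/dt = 10*e^(t)/(2*e^(t) + 1)
d^2K/dt^2 = 10*e^(t)/(4*e^(2*t) + 4*e^(t) + 1)

κ_2 = d^2K/dt^2 |_{t=0} = 10/9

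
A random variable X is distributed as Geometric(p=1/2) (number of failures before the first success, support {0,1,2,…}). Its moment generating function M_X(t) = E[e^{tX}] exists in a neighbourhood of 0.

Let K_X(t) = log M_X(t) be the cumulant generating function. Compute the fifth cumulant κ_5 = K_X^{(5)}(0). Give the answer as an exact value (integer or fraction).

M_X(t) = 1/(2*(1 - e^(t)/2))
K_X(t) = log M_X(t) = -log(1 - e^(t)/2) - log(2)
K′(t) = -e^(t)/(e^(t) - 2)
K′′(t) = 2*e^(t)/(e^(2*t) - 4*e^(t) + 4)
K′′′(t) = (-2*e^(2*t) - 4*e^(t))/(e^(3*t) - 6*e^(2*t) + 12*e^(t) - 8)
K′′′′(t) = (2*e^(3*t) + 16*e^(2*t) + 8*e^(t))/(e^(4*t) - 8*e^(3*t) + 24*e^(2*t) - 32*e^(t) + 16)
K′′′′′(t) = (-2*e^(4*t) - 44*e^(3*t) - 88*e^(2*t) - 16*e^(t))/(e^(5*t) - 10*e^(4*t) + 40*e^(3*t) - 80*e^(2*t) + 80*e^(t) - 32)

κ_5 = K′′′′′(0) = 150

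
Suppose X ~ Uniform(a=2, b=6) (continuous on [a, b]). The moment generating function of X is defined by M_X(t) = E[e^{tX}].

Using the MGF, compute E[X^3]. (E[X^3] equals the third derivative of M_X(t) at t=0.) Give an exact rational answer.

M_X(t) = (e^(6*t) - e^(2*t))/(4*t)
D^3[M](t) = (108*t^3*e^(6*t) - 4*t^3*e^(2*t) - 54*t^2*e^(6*t) + 6*t^2*e^(2*t) + 18*t*e^(6*t) - 6*t*e^(2*t) - 3*e^(6*t) + 3*e^(2*t))/(2*t^4)

E[X^3] = D^3[M](0) = 80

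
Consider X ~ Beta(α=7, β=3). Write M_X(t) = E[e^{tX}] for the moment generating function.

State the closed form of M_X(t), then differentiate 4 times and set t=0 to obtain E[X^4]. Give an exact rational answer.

M_X(t) = ₁F₁(7; 10; t)
D^4[M](t) = 42*₁F₁(11; 14; t)/143

E[X^4] = D^4[M](0) = 42/143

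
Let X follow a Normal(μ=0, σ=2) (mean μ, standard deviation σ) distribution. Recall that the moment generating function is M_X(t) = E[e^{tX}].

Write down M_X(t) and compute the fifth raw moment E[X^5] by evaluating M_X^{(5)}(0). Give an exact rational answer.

E[X^5] = D^5[M](0) = 0

M_X(t) = e^(2*t^2)
D^5[M](t) = 1024*t^5*e^(2*t^2) + 2560*t^3*e^(2*t^2) + 960*t*e^(2*t^2)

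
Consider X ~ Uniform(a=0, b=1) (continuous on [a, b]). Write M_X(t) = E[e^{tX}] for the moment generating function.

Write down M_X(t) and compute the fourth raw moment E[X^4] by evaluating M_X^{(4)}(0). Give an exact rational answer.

M_X(t) = (e^(t) - 1)/t
M^(4)(t) = (t^4*e^(t) - 4*t^3*e^(t) + 12*t^2*e^(t) - 24*t*e^(t) + 24*e^(t) - 24)/t^5

E[X^4] = M^(4)(0) = 1/5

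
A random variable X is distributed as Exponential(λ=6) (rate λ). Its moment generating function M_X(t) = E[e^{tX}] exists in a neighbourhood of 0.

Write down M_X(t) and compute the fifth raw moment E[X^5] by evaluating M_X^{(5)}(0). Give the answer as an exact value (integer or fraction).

M_X(t) = 6/(6 - t)
M′(t) = 6/(t^2 - 12*t + 36)
M′′(t) = -12/(t^3 - 18*t^2 + 108*t - 216)
M′′′(t) = 36/(t^4 - 24*t^3 + 216*t^2 - 864*t + 1296)
M′′′′(t) = -144/(t^5 - 30*t^4 + 360*t^3 - 2160*t^2 + 6480*t - 7776)
M′′′′′(t) = 720/(t^6 - 36*t^5 + 540*t^4 - 4320*t^3 + 19440*t^2 - 46656*t + 46656)

E[X^5] = M′′′′′(0) = 5/324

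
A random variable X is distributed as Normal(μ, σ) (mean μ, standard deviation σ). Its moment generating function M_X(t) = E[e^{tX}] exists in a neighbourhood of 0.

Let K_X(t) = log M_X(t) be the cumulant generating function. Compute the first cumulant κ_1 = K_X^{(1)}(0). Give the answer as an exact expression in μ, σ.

M_X(t) = e^(μ*t + σ^2*t^2/2)
K_X(t) = log M_X(t) = μ*t + σ^2*t^2/2
D[K](t) = μ + σ^2*t

κ_1 = D[K](0) = μ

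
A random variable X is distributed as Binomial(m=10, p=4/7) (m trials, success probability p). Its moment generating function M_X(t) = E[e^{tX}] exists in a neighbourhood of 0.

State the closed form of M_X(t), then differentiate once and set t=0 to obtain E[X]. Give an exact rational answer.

M_X(t) = (4*e^(t)/7 + 3/7)^10

E[X] = D[M](0) = 40/7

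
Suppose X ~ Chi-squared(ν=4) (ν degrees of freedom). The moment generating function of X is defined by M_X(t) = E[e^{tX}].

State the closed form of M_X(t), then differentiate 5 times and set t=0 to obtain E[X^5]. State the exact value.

E[X^5] = M′′′′′(0) = 23040

M_X(t) = (1 - 2*t)^(-2)
M′(t) = -4/(8*t^3 - 12*t^2 + 6*t - 1)
M′′(t) = 24/(16*t^4 - 32*t^3 + 24*t^2 - 8*t + 1)
M′′′(t) = -192/(32*t^5 - 80*t^4 + 80*t^3 - 40*t^2 + 10*t - 1)
M′′′′(t) = 1920/(64*t^6 - 192*t^5 + 240*t^4 - 160*t^3 + 60*t^2 - 12*t + 1)
M′′′′′(t) = -23040/(128*t^7 - 448*t^6 + 672*t^5 - 560*t^4 + 280*t^3 - 84*t^2 + 14*t - 1)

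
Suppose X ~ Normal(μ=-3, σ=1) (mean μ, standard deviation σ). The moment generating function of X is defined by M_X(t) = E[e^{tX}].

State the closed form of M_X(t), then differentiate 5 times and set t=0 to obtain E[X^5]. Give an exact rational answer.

M_X(t) = e^(t^2/2 - 3*t)
M^(5)(t) = (t^5*e^(t^2/2) - 15*t^4*e^(t^2/2) + 100*t^3*e^(t^2/2) - 360*t^2*e^(t^2/2) + 690*t*e^(t^2/2) - 558*e^(t^2/2))*e^(-3*t)

E[X^5] = M^(5)(0) = -558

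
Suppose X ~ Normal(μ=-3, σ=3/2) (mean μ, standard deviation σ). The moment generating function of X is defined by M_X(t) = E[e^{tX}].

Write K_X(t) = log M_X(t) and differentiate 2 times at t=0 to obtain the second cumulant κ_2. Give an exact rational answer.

κ_2 = K′′(0) = 9/4

M_X(t) = e^(9*t^2/8 - 3*t)
K_X(t) = log M_X(t) = 9*t^2/8 - 3*t
K′(t) = 9*t/4 - 3
K′′(t) = 9/4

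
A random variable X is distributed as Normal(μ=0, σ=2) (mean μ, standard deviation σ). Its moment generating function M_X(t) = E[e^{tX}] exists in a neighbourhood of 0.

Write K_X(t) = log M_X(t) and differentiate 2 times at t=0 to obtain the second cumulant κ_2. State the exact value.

κ_2 = d^2K/dt^2 |_{t=0} = 4

M_X(t) = e^(2*t^2)
K_X(t) = log M_X(t) = 2*t^2
dK/dt = 4*t
d^2K/dt^2 = 4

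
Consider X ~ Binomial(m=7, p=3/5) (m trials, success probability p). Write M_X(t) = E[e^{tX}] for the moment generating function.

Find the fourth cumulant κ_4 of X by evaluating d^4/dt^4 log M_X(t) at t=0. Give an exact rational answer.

κ_4 = K′′′′(0) = -462/625

M_X(t) = (3*e^(t)/5 + 2/5)^7
K_X(t) = log M_X(t) = 7*log(3*e^(t)/5 + 2/5)
K′(t) = 21*e^(t)/(3*e^(t) + 2)
K′′(t) = 42*e^(t)/(9*e^(2*t) + 12*e^(t) + 4)
K′′′(t) = (-126*e^(2*t) + 84*e^(t))/(27*e^(3*t) + 54*e^(2*t) + 36*e^(t) + 8)
K′′′′(t) = (378*e^(3*t) - 1008*e^(2*t) + 168*e^(t))/(81*e^(4*t) + 216*e^(3*t) + 216*e^(2*t) + 96*e^(t) + 16)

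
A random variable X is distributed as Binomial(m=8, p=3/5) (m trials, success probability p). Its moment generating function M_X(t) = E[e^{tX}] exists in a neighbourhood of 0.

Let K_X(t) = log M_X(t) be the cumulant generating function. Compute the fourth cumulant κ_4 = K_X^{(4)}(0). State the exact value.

M_X(t) = (3*e^(t)/5 + 2/5)^8
K_X(t) = log M_X(t) = 8*log(3*e^(t)/5 + 2/5)
dK/dt = 24*e^(t)/(3*e^(t) + 2)
d^2K/dt^2 = 48*e^(t)/(9*e^(2*t) + 12*e^(t) + 4)
d^3K/dt^3 = (-144*e^(2*t) + 96*e^(t))/(27*e^(3*t) + 54*e^(2*t) + 36*e^(t) + 8)
d^4K/dt^4 = (432*e^(3*t) - 1152*e^(2*t) + 192*e^(t))/(81*e^(4*t) + 216*e^(3*t) + 216*e^(2*t) + 96*e^(t) + 16)

κ_4 = d^4K/dt^4 |_{t=0} = -528/625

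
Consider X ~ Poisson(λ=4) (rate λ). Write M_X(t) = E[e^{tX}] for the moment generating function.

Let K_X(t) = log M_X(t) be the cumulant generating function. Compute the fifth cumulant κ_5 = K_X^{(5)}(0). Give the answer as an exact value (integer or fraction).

κ_5 = d^5K/dt^5 |_{t=0} = 4

M_X(t) = e^(4*e^(t) - 4)
K_X(t) = log M_X(t) = 4*e^(t) - 4
dK/dt = 4*e^(t)
d^2K/dt^2 = 4*e^(t)
d^3K/dt^3 = 4*e^(t)
d^4K/dt^4 = 4*e^(t)
d^5K/dt^5 = 4*e^(t)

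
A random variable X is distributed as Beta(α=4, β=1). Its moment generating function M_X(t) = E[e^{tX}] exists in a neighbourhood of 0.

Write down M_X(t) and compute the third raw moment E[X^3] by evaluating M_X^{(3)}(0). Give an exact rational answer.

E[X^3] = M^(3)(0) = 4/7

M_X(t) = ₁F₁(4; 5; t)
M^(3)(t) = 4*₁F₁(7; 8; t)/7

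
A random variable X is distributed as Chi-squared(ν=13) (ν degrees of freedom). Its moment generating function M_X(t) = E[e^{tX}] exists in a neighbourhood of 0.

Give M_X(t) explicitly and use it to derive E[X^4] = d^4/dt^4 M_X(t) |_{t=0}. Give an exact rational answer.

M_X(t) = (1 - 2*t)^(-13/2)
M′(t) = -13/(128*t^7*√(1 - 2*t) - 448*t^6*√(1 - 2*t) + 672*t^5*√(1 - 2*t) - 560*t^4*√(1 - 2*t) + 280*t^3*√(1 - 2*t) - 84*t^2*√(1 - 2*t) + 14*t*√(1 - 2*t) - √(1 - 2*t))

E[X^4] = M′′′′(0) = 62985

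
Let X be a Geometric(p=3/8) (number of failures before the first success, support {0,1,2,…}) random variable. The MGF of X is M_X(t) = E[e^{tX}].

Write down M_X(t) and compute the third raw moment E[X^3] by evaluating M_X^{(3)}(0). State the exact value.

E[X^3] = d^3M/dt^3 |_{t=0} = 415/9

M_X(t) = 3/(8*(1 - 5*e^(t)/8))
dM/dt = 15*e^(t)/(25*e^(2*t) - 80*e^(t) + 64)
d^2M/dt^2 = (-75*e^(2*t) - 120*e^(t))/(125*e^(3*t) - 600*e^(2*t) + 960*e^(t) - 512)
d^3M/dt^3 = (375*e^(3*t) + 2400*e^(2*t) + 960*e^(t))/(625*e^(4*t) - 4000*e^(3*t) + 9600*e^(2*t) - 10240*e^(t) + 4096)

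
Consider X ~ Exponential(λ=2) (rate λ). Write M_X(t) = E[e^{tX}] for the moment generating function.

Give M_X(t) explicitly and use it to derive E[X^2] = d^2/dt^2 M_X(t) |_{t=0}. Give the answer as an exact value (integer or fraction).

M_X(t) = 2/(2 - t)
dM/dt = 2/(t^2 - 4*t + 4)
d^2M/dt^2 = -4/(t^3 - 6*t^2 + 12*t - 8)

E[X^2] = d^2M/dt^2 |_{t=0} = 1/2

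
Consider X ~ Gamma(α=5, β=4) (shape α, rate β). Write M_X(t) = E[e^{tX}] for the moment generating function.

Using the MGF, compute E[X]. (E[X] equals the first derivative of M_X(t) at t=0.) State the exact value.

M_X(t) = 1024/(4 - t)^5
D[M](t) = 5120/(t^6 - 24*t^5 + 240*t^4 - 1280*t^3 + 3840*t^2 - 6144*t + 4096)

E[X] = D[M](0) = 5/4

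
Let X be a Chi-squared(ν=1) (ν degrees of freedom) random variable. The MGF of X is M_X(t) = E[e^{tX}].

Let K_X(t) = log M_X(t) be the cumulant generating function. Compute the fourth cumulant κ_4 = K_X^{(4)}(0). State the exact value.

κ_4 = D^4[K](0) = 48

M_X(t) = 1/√(1 - 2*t)
K_X(t) = log M_X(t) = -log(1 - 2*t)/2
D^4[K](t) = 48/(16*t^4 - 32*t^3 + 24*t^2 - 8*t + 1)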